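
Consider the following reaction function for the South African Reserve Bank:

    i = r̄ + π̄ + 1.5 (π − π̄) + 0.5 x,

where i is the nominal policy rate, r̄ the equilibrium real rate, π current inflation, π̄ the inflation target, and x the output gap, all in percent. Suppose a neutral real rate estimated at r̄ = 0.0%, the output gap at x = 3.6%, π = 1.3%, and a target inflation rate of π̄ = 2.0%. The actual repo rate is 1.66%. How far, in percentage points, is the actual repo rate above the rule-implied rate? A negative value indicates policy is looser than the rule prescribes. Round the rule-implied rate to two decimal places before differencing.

i = 0.0 + 2.0 + 1.5 × (1.3 − 2.0) + 0.5 × 3.6
   = 0.0 + 2 − 1.05 + 1.8 = 2.75
Deviation = 1.66 − 2.75 = -1.09 pp.

-1.09 pp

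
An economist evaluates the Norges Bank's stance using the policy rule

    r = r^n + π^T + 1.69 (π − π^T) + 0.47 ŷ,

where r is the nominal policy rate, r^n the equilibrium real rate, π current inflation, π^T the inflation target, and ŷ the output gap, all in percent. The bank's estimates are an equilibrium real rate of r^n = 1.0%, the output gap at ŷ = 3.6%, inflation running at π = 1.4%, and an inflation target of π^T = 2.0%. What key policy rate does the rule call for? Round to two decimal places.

r = 1.0 + 2.0 + 1.69 × (1.4 − 2.0) + 0.47 × 3.6
   = 1.0 + 2 − 1.014 + 1.692 = 3.68

3.68%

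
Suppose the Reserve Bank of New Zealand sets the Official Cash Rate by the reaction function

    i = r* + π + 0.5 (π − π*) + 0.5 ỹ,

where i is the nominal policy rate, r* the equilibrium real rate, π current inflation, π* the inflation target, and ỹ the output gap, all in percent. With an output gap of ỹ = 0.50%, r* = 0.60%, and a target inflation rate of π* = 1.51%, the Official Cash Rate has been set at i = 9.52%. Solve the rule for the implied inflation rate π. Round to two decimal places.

6.28%

Collecting π: i = r* + (1 + 0.5) π − 0.5 π* + 0.5 ỹ
1.5 π = 9.52 − 0.60 + 0.5 × 1.51 − 0.5 × 0.50 = 9.425
π = 9.425 / 1.5 = 6.28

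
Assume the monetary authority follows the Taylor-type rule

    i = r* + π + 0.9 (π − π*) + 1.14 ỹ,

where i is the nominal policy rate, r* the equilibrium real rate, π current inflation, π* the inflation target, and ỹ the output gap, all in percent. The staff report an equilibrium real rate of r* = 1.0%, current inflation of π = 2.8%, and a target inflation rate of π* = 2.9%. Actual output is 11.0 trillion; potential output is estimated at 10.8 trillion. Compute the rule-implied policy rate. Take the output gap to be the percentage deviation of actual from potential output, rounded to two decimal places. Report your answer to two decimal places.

5.82%

Output gap = 100 × (11.0 − 10.8) / 10.8 = 1.85%.
i = 1.00 + 2.80 + 0.9 × (2.80 − 2.90) + 1.14 × 1.85
   = 1.00 + 2.8 − 0.09 + 2.109 = 5.82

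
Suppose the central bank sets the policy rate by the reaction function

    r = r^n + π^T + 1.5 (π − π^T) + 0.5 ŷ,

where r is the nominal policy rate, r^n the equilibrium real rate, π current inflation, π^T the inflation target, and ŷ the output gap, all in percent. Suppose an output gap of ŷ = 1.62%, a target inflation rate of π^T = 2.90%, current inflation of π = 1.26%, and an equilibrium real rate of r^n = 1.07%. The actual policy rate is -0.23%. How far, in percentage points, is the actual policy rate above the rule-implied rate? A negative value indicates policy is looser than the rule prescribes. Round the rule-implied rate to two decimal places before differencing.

r = 1.07 + 2.90 + 1.5 × (1.26 − 2.90) + 0.5 × 1.62
   = 1.07 + 2.9 − 2.46 + 0.81 = 2.32
Deviation = -0.23 − 2.32 = -2.55 pp.

-2.55 pp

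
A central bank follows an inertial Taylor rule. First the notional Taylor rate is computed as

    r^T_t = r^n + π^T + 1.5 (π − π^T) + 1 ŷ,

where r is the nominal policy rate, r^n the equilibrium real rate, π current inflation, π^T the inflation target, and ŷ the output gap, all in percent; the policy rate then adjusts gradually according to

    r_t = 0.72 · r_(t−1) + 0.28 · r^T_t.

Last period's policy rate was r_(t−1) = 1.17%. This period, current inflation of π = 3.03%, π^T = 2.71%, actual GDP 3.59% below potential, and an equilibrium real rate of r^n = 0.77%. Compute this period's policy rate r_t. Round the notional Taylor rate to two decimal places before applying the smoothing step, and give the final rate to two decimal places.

0.95%

Output 3.59% below potential → ŷ = -3.59.
r^T_t = 0.77 + 2.71 + 1.5 × (3.03 − 2.71) + 1 × (-3.59)
   = 0.77 + 2.71 + 0.48 − 3.59 = 0.37
r_t = 0.72 × 1.17 + 0.28 × 0.37 = 0.8424 + 0.1036 = 0.95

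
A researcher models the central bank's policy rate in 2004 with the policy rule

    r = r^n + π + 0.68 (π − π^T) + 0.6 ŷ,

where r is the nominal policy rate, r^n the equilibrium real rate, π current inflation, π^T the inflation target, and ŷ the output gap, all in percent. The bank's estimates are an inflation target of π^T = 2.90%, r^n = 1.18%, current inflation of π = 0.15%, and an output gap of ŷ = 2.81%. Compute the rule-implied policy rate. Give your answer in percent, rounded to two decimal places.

1.15%

r = 1.18 + 0.15 + 0.68 × (0.15 − 2.90) + 0.6 × 2.81
   = 1.18 + 0.15 − 1.87 + 1.686 = 1.15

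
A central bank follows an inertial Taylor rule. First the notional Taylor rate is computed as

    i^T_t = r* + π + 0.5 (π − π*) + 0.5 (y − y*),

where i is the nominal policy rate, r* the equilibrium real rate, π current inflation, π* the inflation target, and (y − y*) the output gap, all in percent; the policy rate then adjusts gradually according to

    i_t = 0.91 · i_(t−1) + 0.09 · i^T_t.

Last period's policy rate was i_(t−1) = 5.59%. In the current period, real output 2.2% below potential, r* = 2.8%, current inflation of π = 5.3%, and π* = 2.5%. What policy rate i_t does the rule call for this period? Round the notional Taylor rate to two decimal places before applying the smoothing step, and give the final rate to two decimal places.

5.84%

Output 2.2% below potential → (y − y*) = -2.2.
i^T_t = 2.8 + 5.3 + 0.5 × (5.3 − 2.5) + 0.5 × (-2.2)
   = 2.8 + 5.3 + 1.4 − 1.1 = 8.40
i_t = 0.91 × 5.59 + 0.09 × 8.40 = 5.0869 + 0.756 = 5.84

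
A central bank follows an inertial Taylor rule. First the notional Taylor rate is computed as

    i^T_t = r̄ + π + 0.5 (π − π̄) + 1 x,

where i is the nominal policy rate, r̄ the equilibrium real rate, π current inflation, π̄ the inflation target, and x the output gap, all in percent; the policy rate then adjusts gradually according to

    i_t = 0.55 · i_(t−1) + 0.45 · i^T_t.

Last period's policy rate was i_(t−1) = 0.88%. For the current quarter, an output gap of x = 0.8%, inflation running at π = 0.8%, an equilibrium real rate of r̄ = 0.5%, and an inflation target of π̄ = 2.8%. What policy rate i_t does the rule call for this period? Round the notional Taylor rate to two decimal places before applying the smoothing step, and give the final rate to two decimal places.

i^T_t = 0.5 + 0.8 + 0.5 × (0.8 − 2.8) + 1 × 0.8
   = 0.5 + 0.8 − 1 + 0.8 = 1.10
i_t = 0.55 × 0.88 + 0.45 × 1.10 = 0.484 + 0.495 = 0.98

0.98%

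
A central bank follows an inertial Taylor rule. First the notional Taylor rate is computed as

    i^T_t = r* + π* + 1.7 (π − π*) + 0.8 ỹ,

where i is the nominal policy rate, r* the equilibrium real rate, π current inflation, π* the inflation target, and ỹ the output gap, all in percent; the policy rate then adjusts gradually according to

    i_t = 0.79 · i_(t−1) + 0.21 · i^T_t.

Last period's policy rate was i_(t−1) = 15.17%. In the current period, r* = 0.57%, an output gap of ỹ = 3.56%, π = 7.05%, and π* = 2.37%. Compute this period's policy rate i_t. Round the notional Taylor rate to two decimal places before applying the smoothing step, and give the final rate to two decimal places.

i^T_t = 0.57 + 2.37 + 1.7 × (7.05 − 2.37) + 0.8 × 3.56
   = 0.57 + 2.37 + 7.956 + 2.848 = 13.74
i_t = 0.79 × 15.17 + 0.21 × 13.74 = 11.9843 + 2.8854 = 14.87

14.87%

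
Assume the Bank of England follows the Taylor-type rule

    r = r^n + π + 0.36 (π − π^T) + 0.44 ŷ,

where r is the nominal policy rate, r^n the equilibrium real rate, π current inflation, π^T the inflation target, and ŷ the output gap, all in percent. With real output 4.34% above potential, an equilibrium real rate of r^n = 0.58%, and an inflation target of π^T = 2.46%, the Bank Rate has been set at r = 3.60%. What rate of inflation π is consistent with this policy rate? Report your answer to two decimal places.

Output 4.34% above potential → ŷ = 4.34.
Collecting π: r = r^n + (1 + 0.36) π − 0.36 π^T + 0.44 ŷ
1.36 π = 3.60 − 0.58 + 0.36 × 2.46 − 0.44 × 4.34 = 1.996
π = 1.996 / 1.36 = 1.47

1.47%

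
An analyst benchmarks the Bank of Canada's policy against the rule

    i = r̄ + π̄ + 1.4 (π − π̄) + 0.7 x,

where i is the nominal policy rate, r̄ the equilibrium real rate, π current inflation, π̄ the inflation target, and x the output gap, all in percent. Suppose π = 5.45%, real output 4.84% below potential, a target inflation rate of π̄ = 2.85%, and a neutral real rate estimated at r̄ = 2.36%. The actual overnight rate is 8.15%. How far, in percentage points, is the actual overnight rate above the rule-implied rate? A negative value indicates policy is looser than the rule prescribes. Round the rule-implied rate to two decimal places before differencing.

2.69 pp

Output 4.84% below potential → x = -4.84.
i = 2.36 + 2.85 + 1.4 × (5.45 − 2.85) + 0.7 × (-4.84)
   = 2.36 + 2.85 + 3.64 − 3.388 = 5.46
Deviation = 8.15 − 5.46 = 2.69 pp.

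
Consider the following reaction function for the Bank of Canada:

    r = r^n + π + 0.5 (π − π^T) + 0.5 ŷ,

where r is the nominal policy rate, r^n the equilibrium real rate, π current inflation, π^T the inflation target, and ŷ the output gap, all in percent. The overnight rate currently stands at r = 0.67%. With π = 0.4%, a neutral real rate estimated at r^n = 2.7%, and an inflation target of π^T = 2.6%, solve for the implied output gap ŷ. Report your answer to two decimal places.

0.5 ŷ = 0.67 − 2.7 − 0.4 − 0.5 × (0.4 − 2.6) = -1.33
ŷ = -1.33 / 0.5 = -2.66

-2.66%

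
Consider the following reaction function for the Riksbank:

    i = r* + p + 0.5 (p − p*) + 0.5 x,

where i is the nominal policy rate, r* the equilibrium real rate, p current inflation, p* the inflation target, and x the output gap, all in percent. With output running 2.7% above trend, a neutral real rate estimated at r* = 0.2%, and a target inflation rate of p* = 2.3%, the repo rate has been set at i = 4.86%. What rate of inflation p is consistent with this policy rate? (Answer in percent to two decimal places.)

Output 2.7% above potential → x = 2.7.
Collecting p: i = r* + (1 + 0.5) p − 0.5 p* + 0.5 x
1.5 p = 4.86 − 0.2 + 0.5 × 2.3 − 0.5 × 2.7 = 4.46
p = 4.46 / 1.5 = 2.97

2.97%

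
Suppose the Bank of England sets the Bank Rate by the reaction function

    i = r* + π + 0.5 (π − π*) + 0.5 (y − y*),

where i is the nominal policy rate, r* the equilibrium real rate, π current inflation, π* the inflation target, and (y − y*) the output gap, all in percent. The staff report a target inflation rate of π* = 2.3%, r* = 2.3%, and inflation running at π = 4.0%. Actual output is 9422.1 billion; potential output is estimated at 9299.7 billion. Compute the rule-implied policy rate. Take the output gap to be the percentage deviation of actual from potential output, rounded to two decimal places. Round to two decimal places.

Output gap = 100 × (9422.1 − 9299.7) / 9299.7 = 1.32%.
i = 2.30 + 4.00 + 0.5 × (4.00 − 2.30) + 0.5 × 1.32
   = 2.30 + 4 + 0.85 + 0.66 = 7.81

7.81%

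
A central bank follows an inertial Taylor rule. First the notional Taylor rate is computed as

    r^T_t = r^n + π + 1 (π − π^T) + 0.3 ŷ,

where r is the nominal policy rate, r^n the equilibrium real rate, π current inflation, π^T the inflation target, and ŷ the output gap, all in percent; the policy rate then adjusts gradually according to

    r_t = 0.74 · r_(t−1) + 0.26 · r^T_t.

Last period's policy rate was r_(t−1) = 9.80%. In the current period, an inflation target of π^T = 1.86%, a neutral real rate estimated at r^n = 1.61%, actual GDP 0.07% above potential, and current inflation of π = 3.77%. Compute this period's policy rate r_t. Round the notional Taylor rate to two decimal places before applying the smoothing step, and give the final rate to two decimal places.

9.15%

Output 0.07% above potential → ŷ = 0.07.
r^T_t = 1.61 + 3.77 + 1 × (3.77 − 1.86) + 0.3 × 0.07
   = 1.61 + 3.77 + 1.91 + 0.021 = 7.31
r_t = 0.74 × 9.80 + 0.26 × 7.31 = 7.252 + 1.9006 = 9.15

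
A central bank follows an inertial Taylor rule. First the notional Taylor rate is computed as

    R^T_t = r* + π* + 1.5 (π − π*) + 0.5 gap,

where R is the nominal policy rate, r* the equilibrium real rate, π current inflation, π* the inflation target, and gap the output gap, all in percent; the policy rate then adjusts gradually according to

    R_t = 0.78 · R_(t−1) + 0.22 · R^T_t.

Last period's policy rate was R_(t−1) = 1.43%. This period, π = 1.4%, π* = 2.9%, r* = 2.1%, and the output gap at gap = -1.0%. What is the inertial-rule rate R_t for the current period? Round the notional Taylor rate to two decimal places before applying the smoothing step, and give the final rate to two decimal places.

R^T_t = 2.1 + 2.9 + 1.5 × (1.4 − 2.9) + 0.5 × (-1.0)
   = 2.1 + 2.9 − 2.25 − 0.5 = 2.25
R_t = 0.78 × 1.43 + 0.22 × 2.25 = 1.1154 + 0.495 = 1.61

1.61%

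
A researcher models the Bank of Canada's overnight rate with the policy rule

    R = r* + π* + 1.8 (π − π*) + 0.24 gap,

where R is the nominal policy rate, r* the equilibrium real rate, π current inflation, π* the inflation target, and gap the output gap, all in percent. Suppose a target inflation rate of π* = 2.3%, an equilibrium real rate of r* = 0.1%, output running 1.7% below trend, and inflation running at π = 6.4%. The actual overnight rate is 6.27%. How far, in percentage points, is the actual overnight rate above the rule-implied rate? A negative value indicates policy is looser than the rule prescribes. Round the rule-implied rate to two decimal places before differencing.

-3.10 pp

Output 1.7% below potential → gap = -1.7.
R = 0.1 + 2.3 + 1.8 × (6.4 − 2.3) + 0.24 × (-1.7)
   = 0.1 + 2.3 + 7.38 − 0.408 = 9.37
Deviation = 6.27 − 9.37 = -3.10 pp.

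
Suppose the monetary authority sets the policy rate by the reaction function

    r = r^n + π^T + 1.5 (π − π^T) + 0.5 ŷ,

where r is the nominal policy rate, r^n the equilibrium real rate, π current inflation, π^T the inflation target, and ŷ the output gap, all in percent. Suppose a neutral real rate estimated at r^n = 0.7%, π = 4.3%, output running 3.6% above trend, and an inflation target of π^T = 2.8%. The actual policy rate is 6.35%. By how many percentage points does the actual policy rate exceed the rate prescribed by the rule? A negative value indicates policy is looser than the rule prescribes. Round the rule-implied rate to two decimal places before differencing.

Output 3.6% above potential → ŷ = 3.6.
r = 0.7 + 2.8 + 1.5 × (4.3 − 2.8) + 0.5 × 3.6
   = 0.7 + 2.8 + 2.25 + 1.8 = 7.55
Deviation = 6.35 − 7.55 = -1.20 pp.

-1.20 pp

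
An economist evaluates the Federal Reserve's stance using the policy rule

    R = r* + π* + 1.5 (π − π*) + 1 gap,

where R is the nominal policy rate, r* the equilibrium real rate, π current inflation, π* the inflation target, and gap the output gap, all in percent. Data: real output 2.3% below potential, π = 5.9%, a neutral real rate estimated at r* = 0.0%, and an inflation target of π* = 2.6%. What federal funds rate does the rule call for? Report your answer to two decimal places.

Output 2.3% below potential → gap = -2.3.
R = 0.0 + 2.6 + 1.5 × (5.9 − 2.6) + 1 × (-2.3)
   = 0.0 + 2.6 + 4.95 − 2.3 = 5.25

5.25%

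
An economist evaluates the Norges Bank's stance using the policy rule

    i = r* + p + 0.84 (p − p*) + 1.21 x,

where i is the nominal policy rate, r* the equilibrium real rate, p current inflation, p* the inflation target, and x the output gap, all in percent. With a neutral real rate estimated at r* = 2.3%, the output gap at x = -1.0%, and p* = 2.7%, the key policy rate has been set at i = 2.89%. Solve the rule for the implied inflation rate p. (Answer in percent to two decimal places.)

2.21%

Collecting p: i = r* + (1 + 0.84) p − 0.84 p* + 1.21 x
1.84 p = 2.89 − 2.3 + 0.84 × 2.7 − 1.21 × (-1.0) = 4.068
p = 4.068 / 1.84 = 2.21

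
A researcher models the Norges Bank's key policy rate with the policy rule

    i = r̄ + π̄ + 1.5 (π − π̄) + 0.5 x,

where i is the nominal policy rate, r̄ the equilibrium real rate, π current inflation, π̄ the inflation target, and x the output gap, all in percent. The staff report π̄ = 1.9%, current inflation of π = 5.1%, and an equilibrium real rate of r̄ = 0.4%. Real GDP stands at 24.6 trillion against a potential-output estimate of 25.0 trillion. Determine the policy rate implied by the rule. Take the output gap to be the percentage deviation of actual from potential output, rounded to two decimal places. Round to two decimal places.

Output gap = 100 × (24.6 − 25.0) / 25.0 = -1.60%.
i = 0.40 + 1.90 + 1.5 × (5.10 − 1.90) + 0.5 × (-1.60)
   = 0.40 + 1.9 + 4.8 − 0.8 = 6.30

6.30%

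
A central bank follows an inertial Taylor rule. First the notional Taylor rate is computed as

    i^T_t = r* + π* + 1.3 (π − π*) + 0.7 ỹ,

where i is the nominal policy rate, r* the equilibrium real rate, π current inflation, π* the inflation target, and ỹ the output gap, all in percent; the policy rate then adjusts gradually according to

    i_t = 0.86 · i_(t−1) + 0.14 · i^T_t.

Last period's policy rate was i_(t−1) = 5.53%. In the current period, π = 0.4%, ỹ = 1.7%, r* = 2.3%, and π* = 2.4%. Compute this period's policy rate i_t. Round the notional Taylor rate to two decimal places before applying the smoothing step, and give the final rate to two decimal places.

5.22%

i^T_t = 2.3 + 2.4 + 1.3 × (0.4 − 2.4) + 0.7 × 1.7
   = 2.3 + 2.4 − 2.6 + 1.19 = 3.29
i_t = 0.86 × 5.53 + 0.14 × 3.29 = 4.7558 + 0.4606 = 5.22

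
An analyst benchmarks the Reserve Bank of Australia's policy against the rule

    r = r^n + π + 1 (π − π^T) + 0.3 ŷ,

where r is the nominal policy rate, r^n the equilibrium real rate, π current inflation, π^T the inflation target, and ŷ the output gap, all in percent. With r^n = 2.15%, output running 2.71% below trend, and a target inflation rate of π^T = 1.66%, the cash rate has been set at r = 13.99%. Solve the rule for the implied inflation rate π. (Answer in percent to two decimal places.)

Output 2.71% below potential → ŷ = -2.71.
Collecting π: r = r^n + (1 + 1) π − 1 π^T + 0.3 ŷ
2 π = 13.99 − 2.15 + 1 × 1.66 − 0.3 × (-2.71) = 14.313
π = 14.313 / 2 = 7.16

7.16%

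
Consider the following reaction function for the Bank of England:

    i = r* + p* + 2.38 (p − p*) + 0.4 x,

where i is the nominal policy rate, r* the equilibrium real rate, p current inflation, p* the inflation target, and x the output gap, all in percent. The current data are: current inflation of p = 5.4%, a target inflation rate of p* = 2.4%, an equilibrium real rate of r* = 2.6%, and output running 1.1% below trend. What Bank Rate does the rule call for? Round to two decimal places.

Output 1.1% below potential → x = -1.1.
i = 2.6 + 2.4 + 2.38 × (5.4 − 2.4) + 0.4 × (-1.1)
   = 2.6 + 2.4 + 7.14 − 0.44 = 11.70

11.70%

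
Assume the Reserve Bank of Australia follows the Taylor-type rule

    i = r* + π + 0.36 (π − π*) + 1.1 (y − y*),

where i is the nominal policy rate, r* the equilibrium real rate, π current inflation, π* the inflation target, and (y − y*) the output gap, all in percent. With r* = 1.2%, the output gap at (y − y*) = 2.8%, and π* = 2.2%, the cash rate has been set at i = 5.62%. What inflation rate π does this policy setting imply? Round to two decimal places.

Collecting π: i = r* + (1 + 0.36) π − 0.36 π* + 1.1 (y − y*)
1.36 π = 5.62 − 1.2 + 0.36 × 2.2 − 1.1 × 2.8 = 2.132
π = 2.132 / 1.36 = 1.57

1.57%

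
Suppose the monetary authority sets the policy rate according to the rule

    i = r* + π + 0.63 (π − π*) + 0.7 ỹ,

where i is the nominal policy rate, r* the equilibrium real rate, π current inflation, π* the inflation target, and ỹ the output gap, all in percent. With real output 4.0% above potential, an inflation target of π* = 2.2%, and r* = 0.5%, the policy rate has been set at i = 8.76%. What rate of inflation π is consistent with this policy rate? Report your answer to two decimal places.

4.20%

Output 4.0% above potential → ỹ = 4.0.
Collecting π: i = r* + (1 + 0.63) π − 0.63 π* + 0.7 ỹ
1.63 π = 8.76 − 0.5 + 0.63 × 2.2 − 0.7 × 4.0 = 6.846
π = 6.846 / 1.63 = 4.20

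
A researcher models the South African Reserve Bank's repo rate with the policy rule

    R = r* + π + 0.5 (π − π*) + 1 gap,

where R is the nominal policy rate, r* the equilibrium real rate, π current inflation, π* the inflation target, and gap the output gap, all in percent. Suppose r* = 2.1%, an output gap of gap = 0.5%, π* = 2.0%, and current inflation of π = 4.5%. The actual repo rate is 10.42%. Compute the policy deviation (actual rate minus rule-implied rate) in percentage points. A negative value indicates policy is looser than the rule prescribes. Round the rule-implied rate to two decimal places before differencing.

R = 2.1 + 4.5 + 0.5 × (4.5 − 2.0) + 1 × 0.5
   = 2.1 + 4.5 + 1.25 + 0.5 = 8.35
Deviation = 10.42 − 8.35 = 2.07 pp.

2.07 pp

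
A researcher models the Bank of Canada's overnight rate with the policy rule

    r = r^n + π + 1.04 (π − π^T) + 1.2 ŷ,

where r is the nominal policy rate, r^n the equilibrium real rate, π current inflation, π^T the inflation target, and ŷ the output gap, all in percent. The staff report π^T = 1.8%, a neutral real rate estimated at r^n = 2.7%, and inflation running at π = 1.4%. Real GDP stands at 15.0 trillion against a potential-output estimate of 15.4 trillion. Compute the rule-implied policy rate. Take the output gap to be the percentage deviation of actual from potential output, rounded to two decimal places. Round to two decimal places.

0.56%

Output gap = 100 × (15.0 − 15.4) / 15.4 = -2.60%.
r = 2.70 + 1.40 + 1.04 × (1.40 − 1.80) + 1.2 × (-2.60)
   = 2.70 + 1.4 − 0.416 − 3.12 = 0.56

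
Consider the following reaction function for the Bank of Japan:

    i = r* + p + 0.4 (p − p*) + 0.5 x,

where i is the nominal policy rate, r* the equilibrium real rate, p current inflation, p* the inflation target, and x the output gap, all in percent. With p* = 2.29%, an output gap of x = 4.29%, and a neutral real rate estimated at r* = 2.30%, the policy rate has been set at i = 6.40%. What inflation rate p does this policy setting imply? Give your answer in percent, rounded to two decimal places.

Collecting p: i = r* + (1 + 0.4) p − 0.4 p* + 0.5 x
1.4 p = 6.40 − 2.30 + 0.4 × 2.29 − 0.5 × 4.29 = 2.871
p = 2.871 / 1.4 = 2.05

2.05%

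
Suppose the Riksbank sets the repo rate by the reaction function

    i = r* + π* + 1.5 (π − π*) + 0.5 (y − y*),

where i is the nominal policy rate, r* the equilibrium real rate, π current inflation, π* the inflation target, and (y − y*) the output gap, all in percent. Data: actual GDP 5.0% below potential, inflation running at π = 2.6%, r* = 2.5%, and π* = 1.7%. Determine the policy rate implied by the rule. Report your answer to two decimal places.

3.05%

Output 5.0% below potential → (y − y*) = -5.0.
i = 2.5 + 1.7 + 1.5 × (2.6 − 1.7) + 0.5 × (-5.0)
   = 2.5 + 1.7 + 1.35 − 2.5 = 3.05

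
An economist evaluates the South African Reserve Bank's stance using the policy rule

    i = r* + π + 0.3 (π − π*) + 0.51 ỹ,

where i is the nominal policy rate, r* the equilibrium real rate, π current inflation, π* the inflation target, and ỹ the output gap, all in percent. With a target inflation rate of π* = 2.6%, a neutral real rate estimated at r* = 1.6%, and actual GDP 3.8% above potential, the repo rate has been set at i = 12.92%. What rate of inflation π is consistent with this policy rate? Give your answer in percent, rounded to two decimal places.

7.82%

Output 3.8% above potential → ỹ = 3.8.
Collecting π: i = r* + (1 + 0.3) π − 0.3 π* + 0.51 ỹ
1.3 π = 12.92 − 1.6 + 0.3 × 2.6 − 0.51 × 3.8 = 10.162
π = 10.162 / 1.3 = 7.82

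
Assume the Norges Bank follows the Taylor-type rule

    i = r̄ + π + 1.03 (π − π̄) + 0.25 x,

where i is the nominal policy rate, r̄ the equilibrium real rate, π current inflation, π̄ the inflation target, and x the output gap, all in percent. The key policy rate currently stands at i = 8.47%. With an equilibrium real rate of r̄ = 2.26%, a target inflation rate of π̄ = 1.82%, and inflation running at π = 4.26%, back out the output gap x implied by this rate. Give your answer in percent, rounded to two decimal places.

0.25 x = 8.47 − 2.26 − 4.26 − 1.03 × (4.26 − 1.82) = -0.5632
x = -0.5632 / 0.25 = -2.25

-2.25%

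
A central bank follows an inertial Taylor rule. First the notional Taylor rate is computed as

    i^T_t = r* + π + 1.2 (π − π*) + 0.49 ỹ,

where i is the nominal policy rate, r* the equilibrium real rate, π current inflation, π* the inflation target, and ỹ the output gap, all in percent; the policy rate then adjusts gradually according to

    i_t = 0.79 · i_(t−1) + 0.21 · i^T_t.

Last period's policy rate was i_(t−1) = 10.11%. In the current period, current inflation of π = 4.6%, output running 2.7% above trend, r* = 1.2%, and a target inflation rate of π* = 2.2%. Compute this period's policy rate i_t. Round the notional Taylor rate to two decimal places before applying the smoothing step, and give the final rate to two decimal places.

10.09%

Output 2.7% above potential → ỹ = 2.7.
i^T_t = 1.2 + 4.6 + 1.2 × (4.6 − 2.2) + 0.49 × 2.7
   = 1.2 + 4.6 + 2.88 + 1.323 = 10.00
i_t = 0.79 × 10.11 + 0.21 × 10.00 = 7.9869 + 2.1 = 10.09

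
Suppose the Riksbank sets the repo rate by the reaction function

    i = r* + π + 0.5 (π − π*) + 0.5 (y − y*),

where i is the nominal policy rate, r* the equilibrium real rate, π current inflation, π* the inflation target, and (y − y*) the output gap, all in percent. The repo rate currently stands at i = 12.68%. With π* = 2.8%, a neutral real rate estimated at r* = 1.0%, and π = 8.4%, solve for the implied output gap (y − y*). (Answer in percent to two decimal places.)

0.5 (y − y*) = 12.68 − 1.0 − 8.4 − 0.5 × (8.4 − 2.8) = 0.48
(y − y*) = 0.48 / 0.5 = 0.96

0.96%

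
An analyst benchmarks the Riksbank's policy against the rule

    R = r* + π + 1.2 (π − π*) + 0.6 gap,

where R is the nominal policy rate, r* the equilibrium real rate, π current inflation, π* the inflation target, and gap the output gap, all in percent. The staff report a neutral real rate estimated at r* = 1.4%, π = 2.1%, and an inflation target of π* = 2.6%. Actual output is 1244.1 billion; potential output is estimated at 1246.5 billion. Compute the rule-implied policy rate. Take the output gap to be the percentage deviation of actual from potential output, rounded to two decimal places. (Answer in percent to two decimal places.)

2.79%

Output gap = 100 × (1244.1 − 1246.5) / 1246.5 = -0.19%.
R = 1.40 + 2.10 + 1.2 × (2.10 − 2.60) + 0.6 × (-0.19)
   = 1.40 + 2.1 − 0.6 − 0.114 = 2.79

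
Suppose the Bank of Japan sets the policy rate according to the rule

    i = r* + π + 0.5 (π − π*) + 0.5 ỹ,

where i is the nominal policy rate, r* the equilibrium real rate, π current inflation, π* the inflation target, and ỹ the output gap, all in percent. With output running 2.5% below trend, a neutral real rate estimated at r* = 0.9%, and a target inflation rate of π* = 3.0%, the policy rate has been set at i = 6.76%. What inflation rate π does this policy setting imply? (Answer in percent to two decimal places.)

Output 2.5% below potential → ỹ = -2.5.
Collecting π: i = r* + (1 + 0.5) π − 0.5 π* + 0.5 ỹ
1.5 π = 6.76 − 0.9 + 0.5 × 3.0 − 0.5 × (-2.5) = 8.61
π = 8.61 / 1.5 = 5.74

5.74%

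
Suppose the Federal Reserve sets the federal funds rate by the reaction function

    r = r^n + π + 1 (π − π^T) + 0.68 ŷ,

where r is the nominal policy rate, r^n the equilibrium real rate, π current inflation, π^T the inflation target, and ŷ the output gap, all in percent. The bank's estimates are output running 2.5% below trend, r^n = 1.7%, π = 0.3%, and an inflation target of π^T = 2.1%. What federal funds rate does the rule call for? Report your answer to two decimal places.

-1.50%

Output 2.5% below potential → ŷ = -2.5.
r = 1.7 + 0.3 + 1 × (0.3 − 2.1) + 0.68 × (-2.5)
   = 1.7 + 0.3 − 1.8 − 1.7 = -1.50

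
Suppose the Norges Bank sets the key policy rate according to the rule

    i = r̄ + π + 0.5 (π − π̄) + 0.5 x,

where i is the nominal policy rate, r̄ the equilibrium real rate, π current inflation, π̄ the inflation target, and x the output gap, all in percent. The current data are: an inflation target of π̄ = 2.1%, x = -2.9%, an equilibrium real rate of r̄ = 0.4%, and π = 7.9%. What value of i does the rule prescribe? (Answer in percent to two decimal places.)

9.75%

i = 0.4 + 7.9 + 0.5 × (7.9 − 2.1) + 0.5 × (-2.9)
   = 0.4 + 7.9 + 2.9 − 1.45 = 9.75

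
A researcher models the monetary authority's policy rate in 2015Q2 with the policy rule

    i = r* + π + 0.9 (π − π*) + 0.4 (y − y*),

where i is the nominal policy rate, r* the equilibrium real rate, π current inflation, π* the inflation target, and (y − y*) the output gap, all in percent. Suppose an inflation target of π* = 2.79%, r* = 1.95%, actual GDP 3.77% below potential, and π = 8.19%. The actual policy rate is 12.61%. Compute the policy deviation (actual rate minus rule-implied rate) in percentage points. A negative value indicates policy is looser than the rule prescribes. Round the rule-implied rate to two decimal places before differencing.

-0.88 pp

Output 3.77% below potential → (y − y*) = -3.77.
i = 1.95 + 8.19 + 0.9 × (8.19 − 2.79) + 0.4 × (-3.77)
   = 1.95 + 8.19 + 4.86 − 1.508 = 13.49
Deviation = 12.61 − 13.49 = -0.88 pp.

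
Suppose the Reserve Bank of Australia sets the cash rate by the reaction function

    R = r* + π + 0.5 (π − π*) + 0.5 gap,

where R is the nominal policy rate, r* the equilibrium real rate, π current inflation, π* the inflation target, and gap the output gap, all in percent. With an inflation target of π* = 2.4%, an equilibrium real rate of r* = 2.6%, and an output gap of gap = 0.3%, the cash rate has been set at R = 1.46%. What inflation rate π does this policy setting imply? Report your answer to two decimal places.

Collecting π: R = r* + (1 + 0.5) π − 0.5 π* + 0.5 gap
1.5 π = 1.46 − 2.6 + 0.5 × 2.4 − 0.5 × 0.3 = -0.09
π = -0.09 / 1.5 = -0.06

-0.06%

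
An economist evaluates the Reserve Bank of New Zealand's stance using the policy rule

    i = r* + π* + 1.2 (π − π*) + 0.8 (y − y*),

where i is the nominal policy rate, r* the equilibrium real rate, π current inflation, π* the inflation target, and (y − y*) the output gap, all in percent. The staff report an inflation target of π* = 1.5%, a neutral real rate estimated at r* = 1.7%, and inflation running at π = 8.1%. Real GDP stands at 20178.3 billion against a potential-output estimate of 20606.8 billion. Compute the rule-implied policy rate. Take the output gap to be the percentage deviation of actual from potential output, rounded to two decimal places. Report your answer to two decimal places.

9.46%

Output gap = 100 × (20178.3 − 20606.8) / 20606.8 = -2.08%.
i = 1.70 + 1.50 + 1.2 × (8.10 − 1.50) + 0.8 × (-2.08)
   = 1.70 + 1.5 + 7.92 − 1.664 = 9.46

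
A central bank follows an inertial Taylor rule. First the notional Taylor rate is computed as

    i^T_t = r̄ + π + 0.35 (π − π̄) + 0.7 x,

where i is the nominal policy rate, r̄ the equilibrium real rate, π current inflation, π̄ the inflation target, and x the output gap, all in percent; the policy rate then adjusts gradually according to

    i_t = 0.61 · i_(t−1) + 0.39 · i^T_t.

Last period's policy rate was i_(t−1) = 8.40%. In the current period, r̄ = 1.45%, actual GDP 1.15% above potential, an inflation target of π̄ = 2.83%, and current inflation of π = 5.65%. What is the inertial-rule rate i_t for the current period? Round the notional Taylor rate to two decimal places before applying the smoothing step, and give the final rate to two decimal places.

8.59%

Output 1.15% above potential → x = 1.15.
i^T_t = 1.45 + 5.65 + 0.35 × (5.65 − 2.83) + 0.7 × 1.15
   = 1.45 + 5.65 + 0.987 + 0.805 = 8.89
i_t = 0.61 × 8.40 + 0.39 × 8.89 = 5.124 + 3.4671 = 8.59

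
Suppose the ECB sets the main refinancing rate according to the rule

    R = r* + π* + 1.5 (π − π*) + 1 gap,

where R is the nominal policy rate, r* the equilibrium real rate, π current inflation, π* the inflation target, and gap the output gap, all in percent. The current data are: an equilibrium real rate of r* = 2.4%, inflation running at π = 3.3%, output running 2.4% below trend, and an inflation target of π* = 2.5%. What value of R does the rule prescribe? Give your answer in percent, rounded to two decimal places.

Output 2.4% below potential → gap = -2.4.
R = 2.4 + 2.5 + 1.5 × (3.3 − 2.5) + 1 × (-2.4)
   = 2.4 + 2.5 + 1.2 − 2.4 = 3.70

3.70%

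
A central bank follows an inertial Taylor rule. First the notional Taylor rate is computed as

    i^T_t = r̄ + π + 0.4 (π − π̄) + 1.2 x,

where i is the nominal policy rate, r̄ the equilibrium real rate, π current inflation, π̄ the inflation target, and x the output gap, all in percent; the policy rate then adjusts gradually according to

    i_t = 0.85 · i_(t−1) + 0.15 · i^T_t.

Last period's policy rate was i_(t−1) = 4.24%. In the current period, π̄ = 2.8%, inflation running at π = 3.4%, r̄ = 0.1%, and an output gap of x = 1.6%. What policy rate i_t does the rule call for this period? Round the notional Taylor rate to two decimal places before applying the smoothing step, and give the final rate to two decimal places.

i^T_t = 0.1 + 3.4 + 0.4 × (3.4 − 2.8) + 1.2 × 1.6
   = 0.1 + 3.4 + 0.24 + 1.92 = 5.66
i_t = 0.85 × 4.24 + 0.15 × 5.66 = 3.604 + 0.849 = 4.45

4.45%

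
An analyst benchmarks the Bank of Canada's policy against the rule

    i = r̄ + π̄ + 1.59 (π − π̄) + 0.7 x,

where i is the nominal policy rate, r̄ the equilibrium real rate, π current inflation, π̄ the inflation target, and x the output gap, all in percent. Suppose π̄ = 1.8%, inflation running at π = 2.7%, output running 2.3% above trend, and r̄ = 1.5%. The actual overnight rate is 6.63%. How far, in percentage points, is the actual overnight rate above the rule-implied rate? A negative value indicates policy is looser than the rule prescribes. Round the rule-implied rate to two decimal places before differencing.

Output 2.3% above potential → x = 2.3.
i = 1.5 + 1.8 + 1.59 × (2.7 − 1.8) + 0.7 × 2.3
   = 1.5 + 1.8 + 1.431 + 1.61 = 6.34
Deviation = 6.63 − 6.34 = 0.29 pp.

0.29 pp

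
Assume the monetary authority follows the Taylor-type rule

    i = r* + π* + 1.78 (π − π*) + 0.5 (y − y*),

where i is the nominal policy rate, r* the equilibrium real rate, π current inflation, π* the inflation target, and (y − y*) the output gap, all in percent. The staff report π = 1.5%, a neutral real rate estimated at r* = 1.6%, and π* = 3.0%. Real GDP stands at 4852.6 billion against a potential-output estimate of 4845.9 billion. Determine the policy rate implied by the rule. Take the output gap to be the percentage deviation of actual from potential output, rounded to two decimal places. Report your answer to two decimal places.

2.00%

Output gap = 100 × (4852.6 − 4845.9) / 4845.9 = 0.14%.
i = 1.60 + 3.00 + 1.78 × (1.50 − 3.00) + 0.5 × 0.14
   = 1.60 + 3 − 2.67 + 0.07 = 2.00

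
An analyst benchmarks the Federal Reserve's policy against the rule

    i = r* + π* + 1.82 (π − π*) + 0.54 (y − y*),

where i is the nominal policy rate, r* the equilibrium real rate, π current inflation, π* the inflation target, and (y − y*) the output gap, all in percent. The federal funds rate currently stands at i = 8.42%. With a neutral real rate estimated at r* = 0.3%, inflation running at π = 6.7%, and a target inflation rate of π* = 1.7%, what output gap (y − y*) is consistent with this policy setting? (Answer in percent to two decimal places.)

-4.96%

0.54 (y − y*) = 8.42 − 0.3 − 1.7 − 1.82 × (6.7 − 1.7) = -2.68
(y − y*) = -2.68 / 0.54 = -4.96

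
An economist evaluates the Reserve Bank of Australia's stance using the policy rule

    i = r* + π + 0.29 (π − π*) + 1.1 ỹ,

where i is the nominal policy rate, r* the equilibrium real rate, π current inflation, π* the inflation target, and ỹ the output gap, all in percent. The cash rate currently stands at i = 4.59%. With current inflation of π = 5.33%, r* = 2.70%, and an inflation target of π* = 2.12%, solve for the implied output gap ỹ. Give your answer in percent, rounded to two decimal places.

-3.97%

1.1 ỹ = 4.59 − 2.70 − 5.33 − 0.29 × (5.33 − 2.12) = -4.3709
ỹ = -4.3709 / 1.1 = -3.97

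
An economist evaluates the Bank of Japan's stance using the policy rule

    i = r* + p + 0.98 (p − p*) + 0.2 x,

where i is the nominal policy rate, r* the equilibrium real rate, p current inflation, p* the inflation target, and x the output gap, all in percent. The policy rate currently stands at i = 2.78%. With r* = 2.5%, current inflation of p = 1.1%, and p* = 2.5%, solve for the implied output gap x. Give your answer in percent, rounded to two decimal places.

2.76%

0.2 x = 2.78 − 2.5 − 1.1 − 0.98 × (1.1 − 2.5) = 0.552
x = 0.552 / 0.2 = 2.76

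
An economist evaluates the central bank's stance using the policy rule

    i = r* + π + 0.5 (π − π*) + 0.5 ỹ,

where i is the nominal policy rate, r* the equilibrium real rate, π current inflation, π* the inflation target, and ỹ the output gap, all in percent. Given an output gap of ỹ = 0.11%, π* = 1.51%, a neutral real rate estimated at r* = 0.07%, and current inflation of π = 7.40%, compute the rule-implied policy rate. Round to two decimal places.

10.47%

i = 0.07 + 7.40 + 0.5 × (7.40 − 1.51) + 0.5 × 0.11
   = 0.07 + 7.4 + 2.945 + 0.055 = 10.47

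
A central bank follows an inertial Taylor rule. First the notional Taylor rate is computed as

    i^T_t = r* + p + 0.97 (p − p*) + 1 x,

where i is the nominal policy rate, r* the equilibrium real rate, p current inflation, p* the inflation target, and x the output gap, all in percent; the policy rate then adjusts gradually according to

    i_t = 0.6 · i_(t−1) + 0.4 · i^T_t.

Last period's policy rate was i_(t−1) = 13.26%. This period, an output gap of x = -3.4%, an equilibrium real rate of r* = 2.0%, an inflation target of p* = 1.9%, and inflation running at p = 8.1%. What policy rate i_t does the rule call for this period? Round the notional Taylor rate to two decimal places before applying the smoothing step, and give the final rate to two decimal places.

13.04%

i^T_t = 2.0 + 8.1 + 0.97 × (8.1 − 1.9) + 1 × (-3.4)
   = 2.0 + 8.1 + 6.014 − 3.4 = 12.71
i_t = 0.6 × 13.26 + 0.4 × 12.71 = 7.956 + 5.084 = 13.04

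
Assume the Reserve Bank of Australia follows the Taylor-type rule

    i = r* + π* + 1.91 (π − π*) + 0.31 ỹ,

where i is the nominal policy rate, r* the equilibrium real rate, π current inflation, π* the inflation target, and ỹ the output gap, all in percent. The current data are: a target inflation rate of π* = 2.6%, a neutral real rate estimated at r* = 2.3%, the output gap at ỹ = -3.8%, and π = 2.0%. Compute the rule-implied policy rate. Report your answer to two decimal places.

2.58%

i = 2.3 + 2.6 + 1.91 × (2.0 − 2.6) + 0.31 × (-3.8)
   = 2.3 + 2.6 − 1.146 − 1.178 = 2.58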